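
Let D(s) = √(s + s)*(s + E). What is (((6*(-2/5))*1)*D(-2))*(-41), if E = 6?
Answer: 3936*I/5 ≈ 787.2*I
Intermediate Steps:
D(s) = √2*√s*(6 + s) (D(s) = √(s + s)*(s + 6) = √(2*s)*(6 + s) = (√2*√s)*(6 + s) = √2*√s*(6 + s))
(((6*(-2/5))*1)*D(-2))*(-41) = (((6*(-2/5))*1)*(√2*√(-2)*(6 - 2)))*(-41) = (((6*(-2*⅕))*1)*(√2*(I*√2)*4))*(-41) = (((6*(-⅖))*1)*(8*I))*(-41) = ((-12/5*1)*(8*I))*(-41) = -96*I/5*(-41) = 3936*I/5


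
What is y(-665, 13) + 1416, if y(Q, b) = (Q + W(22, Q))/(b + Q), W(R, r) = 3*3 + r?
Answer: 924553/652 ≈ 1418.0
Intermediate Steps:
W(R, r) = 9 + r
y(Q, b) = (9 + 2*Q)/(Q + b) (y(Q, b) = (Q + (9 + Q))/(b + Q) = (9 + 2*Q)/(Q + b))
y(-665, 13) + 1416 = (9 + 2*(-665))/(-665 + 13) + 1416 = (9 - 1330)/(-652) + 1416 = -1/652*(-1321) + 1416 = 1321/652 + 1416 = 924553/652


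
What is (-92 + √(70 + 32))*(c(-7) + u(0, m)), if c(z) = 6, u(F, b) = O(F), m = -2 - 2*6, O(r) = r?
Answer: -552 + 6*√102 ≈ -491.40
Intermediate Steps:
m = -14 (m = -2 - 12 = -14)
u(F, b) = F
(-92 + √(70 + 32))*(c(-7) + u(0, m)) = (-92 + √(70 + 32))*(6 + 0) = (-92 + √102)*6 = -552 + 6*√102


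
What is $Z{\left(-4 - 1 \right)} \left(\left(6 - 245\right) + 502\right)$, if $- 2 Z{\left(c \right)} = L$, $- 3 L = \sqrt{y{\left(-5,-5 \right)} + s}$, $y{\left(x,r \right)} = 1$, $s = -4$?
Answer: $\frac{263 i \sqrt{3}}{6} \approx 75.922 i$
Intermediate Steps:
$L = - \frac{i \sqrt{3}}{3}$ ($L = - \frac{\sqrt{1 - 4}}{3} = - \frac{\sqrt{-3}}{3} = - \frac{i \sqrt{3}}{3} \approx - 0.57735 i$)
$Z{\left(c \right)} = \frac{i \sqrt{3}}{6}$ ($Z{\left(c \right)} = - \frac{\left(- \frac{1}{3}\right) i \sqrt{3}}{2} = \frac{i \sqrt{3}}{6}$)
$Z{\left(-4 - 1 \right)} \left(\left(6 - 245\right) + 502\right) = \frac{i \sqrt{3}}{6} \left(\left(6 - 245\right) + 502\right) = \frac{i \sqrt{3}}{6} \left(-239 + 502\right) = \frac{i \sqrt{3}}{6} \cdot 263 = \frac{263 i \sqrt{3}}{6}$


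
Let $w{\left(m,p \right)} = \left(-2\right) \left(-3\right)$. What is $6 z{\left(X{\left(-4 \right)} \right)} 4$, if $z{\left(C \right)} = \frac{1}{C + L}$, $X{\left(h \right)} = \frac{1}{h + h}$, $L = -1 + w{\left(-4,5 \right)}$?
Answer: $\frac{64}{13} \approx 4.9231$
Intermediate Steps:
$w{\left(m,p \right)} = 6$
$L = 5$ ($L = -1 + 6 = 5$)
$X{\left(h \right)} = \frac{1}{2 h}$
$z{\left(C \right)} = \frac{1}{5 + C}$ ($z{\left(C \right)} = \frac{1}{C + 5} = \frac{1}{5 + C}$)
$6 z{\left(X{\left(-4 \right)} \right)} 4 = \frac{6}{5 + \frac{1}{2 \left(-4\right)}} 4 = \frac{6}{5 + \frac{1}{2} \left(- \frac{1}{4}\right)} 4 = \frac{6}{5 - \frac{1}{8}} \cdot 4 = \frac{6}{\frac{39}{8}} \cdot 4 = 6 \cdot \frac{8}{39} \cdot 4 = \frac{16}{13} \cdot 4 = \frac{64}{13}$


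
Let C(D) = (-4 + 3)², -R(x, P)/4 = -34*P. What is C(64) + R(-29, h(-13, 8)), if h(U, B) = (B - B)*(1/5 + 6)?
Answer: 1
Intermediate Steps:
h(U, B) = 0 (h(U, B) = 0*(⅕ + 6) = 0*(31/5) = 0)
R(x, P) = 136*P (R(x, P) = -(-136)*P = 136*P)
C(D) = 1 (C(D) = (-1)² = 1)
C(64) + R(-29, h(-13, 8)) = 1 + 136*0 = 1 + 0 = 1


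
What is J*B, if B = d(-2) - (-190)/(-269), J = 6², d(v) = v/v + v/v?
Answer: 12528/269 ≈ 46.573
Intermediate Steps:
d(v) = 2 (d(v) = 1 + 1 = 2)
J = 36
B = 348/269 (B = 2 - (-190)/(-269) = 2 - (-190)*(-1)/269 = 2 - 1*190/269 = 2 - 190/269 = 348/269 ≈ 1.2937)
J*B = 36*(348/269) = 12528/269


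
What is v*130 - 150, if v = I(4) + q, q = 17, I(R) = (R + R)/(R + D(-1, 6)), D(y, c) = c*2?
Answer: 2125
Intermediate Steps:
D(y, c) = 2*c
I(R) = 2*R/(12 + R) (I(R) = (R + R)/(R + 2*6) = (2*R)/(R + 12) = (2*R)/(12 + R) = 2*R/(12 + R))
v = 35/2 (v = 2*4/(12 + 4) + 17 = 2*4/16 + 17 = 2*4*(1/16) + 17 = 1/2 + 17 = 35/2 ≈ 17.500)
v*130 - 150 = (35/2)*130 - 150 = 2275 - 150 = 2125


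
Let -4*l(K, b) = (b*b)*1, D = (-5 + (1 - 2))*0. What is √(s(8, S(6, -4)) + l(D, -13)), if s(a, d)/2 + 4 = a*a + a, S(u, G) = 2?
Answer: 5*√15/2 ≈ 9.6825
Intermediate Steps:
s(a, d) = -8 + 2*a + 2*a² (s(a, d) = -8 + 2*(a*a + a) = -8 + 2*(a² + a) = -8 + 2*(a + a²) = -8 + (2*a + 2*a²) = -8 + 2*a + 2*a²)
D = 0 (D = (-5 - 1)*0 = -6*0 = 0)
l(K, b) = -b²/4 (l(K, b) = -b*b/4 = -b²/4)
√(s(8, S(6, -4)) + l(D, -13)) = √((-8 + 2*8 + 2*8²) - ¼*(-13)²) = √((-8 + 16 + 2*64) - ¼*169) = √((-8 + 16 + 128) - 169/4) = √(136 - 169/4) = √(375/4) = 5*√15/2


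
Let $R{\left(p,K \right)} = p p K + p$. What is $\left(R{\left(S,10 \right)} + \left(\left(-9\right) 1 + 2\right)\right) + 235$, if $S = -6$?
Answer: $582$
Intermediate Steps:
$R{\left(p,K \right)} = p + K p^{2}$ ($R{\left(p,K \right)} = p^{2} K + p = K p^{2} + p = p + K p^{2}$)
$\left(R{\left(S,10 \right)} + \left(\left(-9\right) 1 + 2\right)\right) + 235 = \left(- 6 \left(1 + 10 \left(-6\right)\right) + \left(\left(-9\right) 1 + 2\right)\right) + 235 = \left(- 6 \left(1 - 60\right) + \left(-9 + 2\right)\right) + 235 = \left(\left(-6\right) \left(-59\right) - 7\right) + 235 = \left(354 - 7\right) + 235 = 347 + 235 = 582$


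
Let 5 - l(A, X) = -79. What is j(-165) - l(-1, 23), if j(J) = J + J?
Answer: -414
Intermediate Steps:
j(J) = 2*J
l(A, X) = 84 (l(A, X) = 5 - 1*(-79) = 5 + 79 = 84)
j(-165) - l(-1, 23) = 2*(-165) - 1*84 = -330 - 84 = -414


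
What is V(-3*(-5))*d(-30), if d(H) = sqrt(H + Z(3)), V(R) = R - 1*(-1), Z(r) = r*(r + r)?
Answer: 32*I*sqrt(3) ≈ 55.426*I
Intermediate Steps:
Z(r) = 2*r**2 (Z(r) = r*(2*r) = 2*r**2)
V(R) = 1 + R (V(R) = R + 1 = 1 + R)
d(H) = sqrt(18 + H) (d(H) = sqrt(H + 2*3**2) = sqrt(H + 2*9) = sqrt(H + 18) = sqrt(18 + H))
V(-3*(-5))*d(-30) = (1 - 3*(-5))*sqrt(18 - 30) = (1 + 15)*sqrt(-12) = 16*(2*I*sqrt(3)) = 32*I*sqrt(3)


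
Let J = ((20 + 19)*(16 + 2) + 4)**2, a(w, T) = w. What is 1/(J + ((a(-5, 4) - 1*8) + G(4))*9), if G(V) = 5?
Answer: 1/498364 ≈ 2.0066e-6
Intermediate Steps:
J = 498436 (J = (39*18 + 4)**2 = (702 + 4)**2 = 706**2 = 498436)
1/(J + ((a(-5, 4) - 1*8) + G(4))*9) = 1/(498436 + ((-5 - 1*8) + 5)*9) = 1/(498436 + ((-5 - 8) + 5)*9) = 1/(498436 + (-13 + 5)*9) = 1/(498436 - 8*9) = 1/(498436 - 72) = 1/498364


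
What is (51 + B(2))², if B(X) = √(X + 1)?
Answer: (51 + √3)² ≈ 2780.7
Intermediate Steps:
B(X) = √(1 + X)
(51 + B(2))² = (51 + √(1 + 2))² = (51 + √3)²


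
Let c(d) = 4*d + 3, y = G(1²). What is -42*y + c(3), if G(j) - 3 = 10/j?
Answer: -531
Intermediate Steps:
G(j) = 3 + 10/j
y = 13 (y = 3 + 10/(1²) = 3 + 10/1 = 3 + 10*1 = 3 + 10 = 13)
c(d) = 3 + 4*d
-42*y + c(3) = -42*13 + (3 + 4*3) = -546 + (3 + 12) = -546 + 15 = -531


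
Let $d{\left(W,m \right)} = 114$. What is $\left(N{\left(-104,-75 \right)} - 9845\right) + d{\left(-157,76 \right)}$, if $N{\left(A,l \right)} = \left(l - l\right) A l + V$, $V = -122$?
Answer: $-9853$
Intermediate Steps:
$N{\left(A,l \right)} = -122$ ($N{\left(A,l \right)} = \left(l - l\right) A l - 122 = 0 A l - 122 = 0 l - 122 = 0 - 122 = -122$)
$\left(N{\left(-104,-75 \right)} - 9845\right) + d{\left(-157,76 \right)} = \left(-122 - 9845\right) + 114 = -9967 + 114 = -9853$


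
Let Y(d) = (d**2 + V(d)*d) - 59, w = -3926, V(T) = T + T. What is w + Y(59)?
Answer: 6458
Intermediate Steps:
V(T) = 2*T
Y(d) = -59 + 3*d**2 (Y(d) = (d**2 + (2*d)*d) - 59 = (d**2 + 2*d**2) - 59 = 3*d**2 - 59 = -59 + 3*d**2)
w + Y(59) = -3926 + (-59 + 3*59**2) = -3926 + (-59 + 3*3481) = -3926 + (-59 + 10443) = -3926 + 10384 = 6458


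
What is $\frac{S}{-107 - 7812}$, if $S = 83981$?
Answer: $- \frac{83981}{7919} \approx -10.605$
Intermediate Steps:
$\frac{S}{-107 - 7812} = \frac{83981}{-107 - 7812} = \frac{83981}{-7919} = 83981 \left(- \frac{1}{7919}\right) = - \frac{83981}{7919}$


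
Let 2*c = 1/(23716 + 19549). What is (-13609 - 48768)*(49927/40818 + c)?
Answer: -67370655108064/882995385 ≈ -76298.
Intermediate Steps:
c = 1/86530 (c = 1/(2*(23716 + 19549)) = (½)/43265 = (½)*(1/43265) = 1/86530 ≈ 1.1557e-5)
(-13609 - 48768)*(49927/40818 + c) = (-13609 - 48768)*(49927/40818 + 1/86530) = -62377*(49927*(1/40818) + 1/86530) = -62377*(49927/40818 + 1/86530) = -62377*1080056032/882995385 = -67370655108064/882995385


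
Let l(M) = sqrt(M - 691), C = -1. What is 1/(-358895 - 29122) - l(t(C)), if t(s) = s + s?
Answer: -1/388017 - 3*I*sqrt(77) ≈ -2.5772e-6 - 26.325*I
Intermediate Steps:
t(s) = 2*s
l(M) = sqrt(-691 + M)
1/(-358895 - 29122) - l(t(C)) = 1/(-358895 - 29122) - sqrt(-691 + 2*(-1)) = 1/(-388017) - sqrt(-691 - 2) = -1/388017 - sqrt(-693) = -1/388017 - 3*I*sqrt(77)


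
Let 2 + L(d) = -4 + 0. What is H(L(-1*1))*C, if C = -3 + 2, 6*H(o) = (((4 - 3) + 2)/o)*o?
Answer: -½ ≈ -0.50000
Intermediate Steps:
L(d) = -6 (L(d) = -2 + (-4 + 0) = -2 - 4 = -6)
H(o) = ½ (H(o) = ((((4 - 3) + 2)/o)*o)/6 = (((1 + 2)/o)*o)/6 = ((3/o)*o)/6 = (⅙)*3 = ½)
C = -1
H(L(-1*1))*C = (½)*(-1) = -½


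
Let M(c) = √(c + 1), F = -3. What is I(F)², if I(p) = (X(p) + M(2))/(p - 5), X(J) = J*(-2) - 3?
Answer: (3 + √3)²/64 ≈ 0.34988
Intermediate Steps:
X(J) = -3 - 2*J (X(J) = -2*J - 3 = -3 - 2*J)
M(c) = √(1 + c)
I(p) = (-3 + √3 - 2*p)/(-5 + p) (I(p) = ((-3 - 2*p) + √(1 + 2))/(p - 5) = ((-3 - 2*p) + √3)/(-5 + p) = (-3 + √3 - 2*p)/(-5 + p))
I(F)² = ((-3 + √3 - 2*(-3))/(-5 - 3))² = ((-3 + √3 + 6)/(-8))² = (-(3 + √3)/8)² = (-3/8 - √3/8)²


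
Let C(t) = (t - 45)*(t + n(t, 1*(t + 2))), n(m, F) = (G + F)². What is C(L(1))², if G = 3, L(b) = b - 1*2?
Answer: 476100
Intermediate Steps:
L(b) = -2 + b (L(b) = b - 2 = -2 + b)
n(m, F) = (3 + F)²
C(t) = (-45 + t)*(t + (5 + t)²) (C(t) = (t - 45)*(t + (3 + 1*(t + 2))²) = (-45 + t)*(t + (3 + 1*(2 + t))²) = (-45 + t)*(t + (3 + (2 + t))²) = (-45 + t)*(t + (5 + t)²))
C(L(1))² = (-1125 + (-2 + 1)³ - 470*(-2 + 1) - 34*(-2 + 1)²)² = (-1125 + (-1)³ - 470*(-1) - 34*(-1)²)² = (-1125 - 1 + 470 - 34*1)² = (-1125 - 1 + 470 - 34)² = (-690)² = 476100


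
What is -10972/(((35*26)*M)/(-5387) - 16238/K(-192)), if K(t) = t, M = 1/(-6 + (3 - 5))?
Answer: -5674191744/43747973 ≈ -129.70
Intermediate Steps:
M = -1/8 (M = 1/(-6 - 2) = 1/(-8) = -1/8 ≈ -0.12500)
-10972/(((35*26)*M)/(-5387) - 16238/K(-192)) = -10972/(((35*26)*(-1/8))/(-5387) - 16238/(-192)) = -10972/((910*(-1/8))*(-1/5387) - 16238*(-1/192)) = -10972/(-455/4*(-1/5387) + 8119/96) = -10972/(455/21548 + 8119/96) = -10972/43747973/517152 = -10972*517152/43747973 = -5674191744/43747973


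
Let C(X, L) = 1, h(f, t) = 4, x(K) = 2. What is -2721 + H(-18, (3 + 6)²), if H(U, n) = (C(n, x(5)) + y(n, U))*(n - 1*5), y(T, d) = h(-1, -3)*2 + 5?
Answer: -1657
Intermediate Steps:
y(T, d) = 13 (y(T, d) = 4*2 + 5 = 8 + 5 = 13)
H(U, n) = -70 + 14*n (H(U, n) = (1 + 13)*(n - 1*5) = 14*(n - 5) = 14*(-5 + n) = -70 + 14*n)
-2721 + H(-18, (3 + 6)²) = -2721 + (-70 + 14*(3 + 6)²) = -2721 + (-70 + 14*9²) = -2721 + (-70 + 14*81) = -2721 + (-70 + 1134) = -2721 + 1064 = -1657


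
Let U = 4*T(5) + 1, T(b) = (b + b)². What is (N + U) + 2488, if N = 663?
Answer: 3552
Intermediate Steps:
T(b) = 4*b² (T(b) = (2*b)² = 4*b²)
U = 401 (U = 4*(4*5²) + 1 = 4*(4*25) + 1 = 4*100 + 1 = 400 + 1 = 401)
(N + U) + 2488 = (663 + 401) + 2488 = 1064 + 2488 = 3552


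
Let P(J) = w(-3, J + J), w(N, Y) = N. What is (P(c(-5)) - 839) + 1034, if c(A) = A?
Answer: 192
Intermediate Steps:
P(J) = -3
(P(c(-5)) - 839) + 1034 = (-3 - 839) + 1034 = -842 + 1034 = 192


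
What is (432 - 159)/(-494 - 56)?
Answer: -273/550 ≈ -0.49636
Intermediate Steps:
(432 - 159)/(-494 - 56) = 273/(-550) = 273*(-1/550) = -273/550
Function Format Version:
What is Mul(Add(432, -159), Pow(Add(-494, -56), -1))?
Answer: Rational(-273, 550) ≈ -0.49636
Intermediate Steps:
Mul(Add(432, -159), Pow(Add(-494, -56), -1)) = Mul(273, Pow(-550, -1)) = Mul(273, Rational(-1, 550)) = Rational(-273, 550)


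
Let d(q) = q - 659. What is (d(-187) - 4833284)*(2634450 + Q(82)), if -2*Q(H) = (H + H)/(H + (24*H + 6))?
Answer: -6545930623049335/514 ≈ -1.2735e+13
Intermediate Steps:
Q(H) = -H/(6 + 25*H) (Q(H) = -(H + H)/(2*(H + (24*H + 6))) = -2*H/(2*(H + (6 + 24*H))) = -2*H/(2*(6 + 25*H)) = -H/(6 + 25*H))
d(q) = -659 + q
(d(-187) - 4833284)*(2634450 + Q(82)) = ((-659 - 187) - 4833284)*(2634450 - 1*82/(6 + 25*82)) = (-846 - 4833284)*(2634450 - 1*82/(6 + 2050)) = -4834130*(2634450 - 1*82/2056) = -4834130*(2634450 - 1*82*1/2056) = -4834130*(2634450 - 41/1028) = -4834130*2708214559/1028 = -6545930623049335/514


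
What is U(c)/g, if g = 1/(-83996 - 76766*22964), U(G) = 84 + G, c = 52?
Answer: -502076445248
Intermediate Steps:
g = -1/3691738568 (g = (1/22964)/(-160762) = -1/160762*1/22964 = -1/3691738568 ≈ -2.7087e-10)
U(c)/g = (84 + 52)/(-1/3691738568) = 136*(-3691738568) = -502076445248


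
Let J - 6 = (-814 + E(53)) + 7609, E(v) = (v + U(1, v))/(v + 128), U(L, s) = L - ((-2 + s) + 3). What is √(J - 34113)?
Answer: 4*I*√1707 ≈ 165.26*I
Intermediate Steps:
U(L, s) = -1 + L - s (U(L, s) = L - (1 + s) = L + (-1 - s) = -1 + L - s)
E(v) = 0 (E(v) = (v + (-1 + 1 - v))/(v + 128) = (v - v)/(128 + v) = 0/(128 + v) = 0)
J = 6801 (J = 6 + ((-814 + 0) + 7609) = 6 + (-814 + 7609) = 6 + 6795 = 6801)
√(J - 34113) = √(6801 - 34113) = √(-27312) = 4*I*√1707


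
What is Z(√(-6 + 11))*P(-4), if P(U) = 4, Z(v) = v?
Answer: 4*√5 ≈ 8.9443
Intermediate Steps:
Z(√(-6 + 11))*P(-4) = √(-6 + 11)*4 = √5*4 = 4*√5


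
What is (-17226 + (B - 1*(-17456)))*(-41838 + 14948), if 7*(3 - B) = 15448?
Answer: 371539130/7 ≈ 5.3077e+7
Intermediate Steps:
B = -15427/7 (B = 3 - ⅐*15448 = 3 - 15448/7 = -15427/7 ≈ -2203.9)
(-17226 + (B - 1*(-17456)))*(-41838 + 14948) = (-17226 + (-15427/7 - 1*(-17456)))*(-41838 + 14948) = (-17226 + (-15427/7 + 17456))*(-26890) = (-17226 + 106765/7)*(-26890) = -13817/7*(-26890) = 371539130/7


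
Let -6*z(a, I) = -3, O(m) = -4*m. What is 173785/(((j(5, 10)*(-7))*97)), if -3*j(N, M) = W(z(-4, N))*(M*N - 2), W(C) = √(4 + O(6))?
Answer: -34757*I*√5/21728 ≈ -3.5769*I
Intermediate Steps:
z(a, I) = ½ (z(a, I) = -⅙*(-3) = ½)
W(C) = 2*I*√5 (W(C) = √(4 - 4*6) = √(4 - 24) = √(-20) = 2*I*√5)
j(N, M) = -2*I*√5*(-2 + M*N)/3 (j(N, M) = -2*I*√5*(M*N - 2)/3 = -2*I*√5*(-2 + M*N)/3)
173785/(((j(5, 10)*(-7))*97)) = 173785/((((2*I*√5*(2 - 1*10*5)/3)*(-7))*97)) = 173785/((((2*I*√5*(2 - 50)/3)*(-7))*97)) = 173785/(((((⅔)*I*√5*(-48))*(-7))*97)) = 173785/(((-32*I*√5*(-7))*97)) = 173785/(((224*I*√5)*97)) = 173785/((21728*I*√5)) = 173785*(-I*√5/108640) = -34757*I*√5/21728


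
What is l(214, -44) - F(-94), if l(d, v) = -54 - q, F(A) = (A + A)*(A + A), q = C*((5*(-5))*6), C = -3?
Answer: -35848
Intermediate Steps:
q = 450 (q = -3*5*(-5)*6 = -(-75)*6 = -3*(-150) = 450)
F(A) = 4*A**2 (F(A) = (2*A)*(2*A) = 4*A**2)
l(d, v) = -504 (l(d, v) = -54 - 1*450 = -54 - 450 = -504)
l(214, -44) - F(-94) = -504 - 4*(-94)**2 = -504 - 4*8836 = -504 - 1*35344 = -504 - 35344 = -35848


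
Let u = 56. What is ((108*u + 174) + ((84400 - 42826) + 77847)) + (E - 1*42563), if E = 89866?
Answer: 172946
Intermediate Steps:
((108*u + 174) + ((84400 - 42826) + 77847)) + (E - 1*42563) = ((108*56 + 174) + ((84400 - 42826) + 77847)) + (89866 - 1*42563) = ((6048 + 174) + (41574 + 77847)) + (89866 - 42563) = (6222 + 119421) + 47303 = 125643 + 47303 = 172946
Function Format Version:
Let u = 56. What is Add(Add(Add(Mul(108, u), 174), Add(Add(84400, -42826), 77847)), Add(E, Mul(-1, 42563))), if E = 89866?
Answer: 172946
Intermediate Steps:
Add(Add(Add(Mul(108, u), 174), Add(Add(84400, -42826), 77847)), Add(E, Mul(-1, 42563))) = Add(Add(Add(Mul(108, 56), 174), Add(Add(84400, -42826), 77847)), Add(89866, Mul(-1, 42563))) = Add(Add(Add(6048, 174), Add(41574, 77847)), Add(89866, -42563)) = Add(Add(6222, 119421), 47303) = Add(125643, 47303) = 172946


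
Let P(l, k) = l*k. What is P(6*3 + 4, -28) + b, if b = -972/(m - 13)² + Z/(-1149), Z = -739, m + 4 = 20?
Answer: -831137/1149 ≈ -723.36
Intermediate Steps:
m = 16 (m = -4 + 20 = 16)
P(l, k) = k*l
b = -123353/1149 (b = -972/(16 - 13)² - 739/(-1149) = -972/(3²) - 739*(-1/1149) = -972/9 + 739/1149 = -972*⅑ + 739/1149 = -108 + 739/1149 = -123353/1149 ≈ -107.36)
P(6*3 + 4, -28) + b = -28*(6*3 + 4) - 123353/1149 = -28*(18 + 4) - 123353/1149 = -28*22 - 123353/1149 = -616 - 123353/1149 = -831137/1149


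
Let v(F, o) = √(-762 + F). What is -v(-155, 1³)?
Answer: -I*√917 ≈ -30.282*I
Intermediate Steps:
-v(-155, 1³) = -√(-762 - 155) = -√(-917) = -I*√917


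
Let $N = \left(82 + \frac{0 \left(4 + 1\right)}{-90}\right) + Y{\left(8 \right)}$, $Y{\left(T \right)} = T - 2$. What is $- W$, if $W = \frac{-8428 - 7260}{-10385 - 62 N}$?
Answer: $- \frac{15688}{15841} \approx -0.99034$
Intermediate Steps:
$Y{\left(T \right)} = -2 + T$
$N = 88$ ($N = \left(82 + \frac{0 \left(4 + 1\right)}{-90}\right) + \left(-2 + 8\right) = \left(82 + 0 \cdot 5 \left(- \frac{1}{90}\right)\right) + 6 = \left(82 + 0 \left(- \frac{1}{90}\right)\right) + 6 = \left(82 + 0\right) + 6 = 82 + 6 = 88$)
$W = \frac{15688}{15841}$ ($W = \frac{-8428 - 7260}{-10385 - 5456} = - \frac{15688}{-10385 - 5456} = - \frac{15688}{-15841} = \left(-15688\right) \left(- \frac{1}{15841}\right) = \frac{15688}{15841} \approx 0.99034$)
$- W = \left(-1\right) \frac{15688}{15841} = - \frac{15688}{15841}$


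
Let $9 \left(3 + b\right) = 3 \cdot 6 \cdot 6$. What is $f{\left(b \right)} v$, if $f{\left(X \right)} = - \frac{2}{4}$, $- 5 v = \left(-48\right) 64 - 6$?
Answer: $- \frac{1539}{5} \approx -307.8$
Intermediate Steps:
$v = \frac{3078}{5}$ ($v = - \frac{\left(-48\right) 64 - 6}{5} = - \frac{-3072 - 6}{5} = \left(- \frac{1}{5}\right) \left(-3078\right) = \frac{3078}{5} \approx 615.6$)
$b = 9$ ($b = -3 + \frac{3 \cdot 6 \cdot 6}{9} = -3 + \frac{18 \cdot 6}{9} = -3 + \frac{1}{9} \cdot 108 = -3 + 12 = 9$)
$f{\left(X \right)} = - \frac{1}{2}$ ($f{\left(X \right)} = \left(-2\right) \frac{1}{4} = - \frac{1}{2}$)
$f{\left(b \right)} v = \left(- \frac{1}{2}\right) \frac{3078}{5} = - \frac{1539}{5}$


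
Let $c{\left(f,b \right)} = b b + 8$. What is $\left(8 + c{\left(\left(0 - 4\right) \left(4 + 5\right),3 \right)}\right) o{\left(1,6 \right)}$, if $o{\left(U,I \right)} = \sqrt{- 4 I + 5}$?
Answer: $25 i \sqrt{19} \approx 108.97 i$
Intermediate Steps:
$c{\left(f,b \right)} = 8 + b^{2}$ ($c{\left(f,b \right)} = b^{2} + 8 = 8 + b^{2}$)
$o{\left(U,I \right)} = \sqrt{5 - 4 I}$
$\left(8 + c{\left(\left(0 - 4\right) \left(4 + 5\right),3 \right)}\right) o{\left(1,6 \right)} = \left(8 + \left(8 + 3^{2}\right)\right) \sqrt{5 - 24} = \left(8 + \left(8 + 9\right)\right) \sqrt{5 - 24} = \left(8 + 17\right) \sqrt{-19} = 25 i \sqrt{19}$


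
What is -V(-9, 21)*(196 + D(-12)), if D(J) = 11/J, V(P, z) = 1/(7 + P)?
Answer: 2341/24 ≈ 97.542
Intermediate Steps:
-V(-9, 21)*(196 + D(-12)) = -(196 + 11/(-12))/(7 - 9) = -(196 + 11*(-1/12))/(-2) = -(-1)*(196 - 11/12)/2 = -(-1)*2341/(2*12) = -1*(-2341/24) = 2341/24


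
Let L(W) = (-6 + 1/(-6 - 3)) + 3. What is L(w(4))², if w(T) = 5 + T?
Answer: 784/81 ≈ 9.6790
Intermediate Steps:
L(W) = -28/9 (L(W) = (-6 + 1/(-9)) + 3 = (-6 - ⅑) + 3 = -55/9 + 3 = -28/9)
L(w(4))² = (-28/9)² = 784/81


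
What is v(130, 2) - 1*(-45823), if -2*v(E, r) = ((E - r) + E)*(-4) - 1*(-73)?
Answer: 92605/2 ≈ 46303.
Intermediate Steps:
v(E, r) = -73/2 - 2*r + 4*E (v(E, r) = -(((E - r) + E)*(-4) - 1*(-73))/2 = -((-r + 2*E)*(-4) + 73)/2 = -((-8*E + 4*r) + 73)/2 = -(73 - 8*E + 4*r)/2 = -73/2 - 2*r + 4*E)
v(130, 2) - 1*(-45823) = (-73/2 - 2*2 + 4*130) - 1*(-45823) = (-73/2 - 4 + 520) + 45823 = 959/2 + 45823 = 92605/2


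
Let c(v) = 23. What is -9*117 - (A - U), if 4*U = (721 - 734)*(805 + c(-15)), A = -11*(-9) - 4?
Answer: -3839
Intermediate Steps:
A = 95 (A = 99 - 4 = 95)
U = -2691 (U = ((721 - 734)*(805 + 23))/4 = (-13*828)/4 = (¼)*(-10764) = -2691)
-9*117 - (A - U) = -9*117 - (95 - 1*(-2691)) = -1053 - (95 + 2691) = -1053 - 1*2786 = -1053 - 2786 = -3839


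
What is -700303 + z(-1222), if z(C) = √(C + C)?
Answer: -700303 + 2*I*√611 ≈ -7.003e+5 + 49.437*I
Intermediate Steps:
z(C) = √2*√C (z(C) = √(2*C) = √2*√C)
-700303 + z(-1222) = -700303 + √2*√(-1222) = -700303 + √2*(I*√1222) = -700303 + 2*I*√611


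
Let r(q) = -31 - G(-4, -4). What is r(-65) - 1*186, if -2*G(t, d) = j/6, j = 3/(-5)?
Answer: -4341/20 ≈ -217.05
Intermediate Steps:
j = -⅗ (j = 3*(-⅕) = -⅗ ≈ -0.60000)
G(t, d) = 1/20 (G(t, d) = -(-3)/(10*6) = -½*(-⅒) = 1/20)
r(q) = -621/20 (r(q) = -31 - 1*1/20 = -31 - 1/20 = -621/20)
r(-65) - 1*186 = -621/20 - 1*186 = -621/20 - 186 = -4341/20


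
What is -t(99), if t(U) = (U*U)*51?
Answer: -499851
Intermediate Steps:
t(U) = 51*U² (t(U) = U²*51 = 51*U²)
-t(99) = -51*99² = -51*9801 = -1*499851 = -499851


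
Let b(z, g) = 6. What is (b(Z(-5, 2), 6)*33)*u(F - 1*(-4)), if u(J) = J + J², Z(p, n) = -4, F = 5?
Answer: 17820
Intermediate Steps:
(b(Z(-5, 2), 6)*33)*u(F - 1*(-4)) = (6*33)*((5 - 1*(-4))*(1 + (5 - 1*(-4)))) = 198*((5 + 4)*(1 + (5 + 4))) = 198*(9*(1 + 9)) = 198*(9*10) = 198*90 = 17820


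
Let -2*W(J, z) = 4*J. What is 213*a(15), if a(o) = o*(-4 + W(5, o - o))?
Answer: -44730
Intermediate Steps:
W(J, z) = -2*J
a(o) = -14*o (a(o) = o*(-4 - 2*5) = o*(-4 - 10) = o*(-14) = -14*o)
213*a(15) = 213*(-14*15) = 213*(-210) = -44730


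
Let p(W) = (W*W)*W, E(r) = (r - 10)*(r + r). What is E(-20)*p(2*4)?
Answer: 614400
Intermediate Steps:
E(r) = 2*r*(-10 + r) (E(r) = (-10 + r)*(2*r) = 2*r*(-10 + r))
p(W) = W³ (p(W) = W²*W = W³)
E(-20)*p(2*4) = (2*(-20)*(-10 - 20))*(2*4)³ = (2*(-20)*(-30))*8³ = 1200*512 = 614400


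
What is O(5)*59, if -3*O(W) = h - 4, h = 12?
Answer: -472/3 ≈ -157.33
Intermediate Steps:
O(W) = -8/3 (O(W) = -(12 - 4)/3 = -⅓*8 = -8/3)
O(5)*59 = -8/3*59 = -472/3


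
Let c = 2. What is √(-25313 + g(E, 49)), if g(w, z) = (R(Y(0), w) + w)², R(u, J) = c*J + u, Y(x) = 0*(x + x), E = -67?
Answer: 4*√943 ≈ 122.83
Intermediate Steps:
Y(x) = 0 (Y(x) = 0*(2*x) = 0)
R(u, J) = u + 2*J (R(u, J) = 2*J + u = u + 2*J)
g(w, z) = 9*w² (g(w, z) = ((0 + 2*w) + w)² = (2*w + w)² = (3*w)² = 9*w²)
√(-25313 + g(E, 49)) = √(-25313 + 9*(-67)²) = √(-25313 + 9*4489) = √(-25313 + 40401) = √15088 = 4*√943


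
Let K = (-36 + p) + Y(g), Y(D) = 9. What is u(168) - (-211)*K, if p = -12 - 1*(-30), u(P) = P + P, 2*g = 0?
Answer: -1563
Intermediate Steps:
g = 0 (g = (1/2)*0 = 0)
u(P) = 2*P
p = 18 (p = -12 + 30 = 18)
K = -9 (K = (-36 + 18) + 9 = -18 + 9 = -9)
u(168) - (-211)*K = 2*168 - (-211)*(-9) = 336 - 1*1899 = 336 - 1899 = -1563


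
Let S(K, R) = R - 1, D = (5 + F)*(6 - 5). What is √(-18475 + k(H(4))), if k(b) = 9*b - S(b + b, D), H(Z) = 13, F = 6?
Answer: 8*I*√287 ≈ 135.53*I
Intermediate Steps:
D = 11 (D = (5 + 6)*(6 - 5) = 11*1 = 11)
S(K, R) = -1 + R
k(b) = -10 + 9*b (k(b) = 9*b - (-1 + 11) = 9*b - 1*10 = 9*b - 10 = -10 + 9*b)
√(-18475 + k(H(4))) = √(-18475 + (-10 + 9*13)) = √(-18475 + (-10 + 117)) = √(-18475 + 107) = √(-18368) = 8*I*√287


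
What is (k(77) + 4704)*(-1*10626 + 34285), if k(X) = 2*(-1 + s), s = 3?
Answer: 111386572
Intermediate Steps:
k(X) = 4 (k(X) = 2*(-1 + 3) = 2*2 = 4)
(k(77) + 4704)*(-1*10626 + 34285) = (4 + 4704)*(-1*10626 + 34285) = 4708*(-10626 + 34285) = 4708*23659 = 111386572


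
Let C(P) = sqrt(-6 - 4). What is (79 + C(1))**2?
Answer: (79 + I*sqrt(10))**2 ≈ 6231.0 + 499.64*I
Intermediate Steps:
C(P) = I*sqrt(10) (C(P) = sqrt(-10) = I*sqrt(10))
(79 + C(1))**2 = (79 + I*sqrt(10))**2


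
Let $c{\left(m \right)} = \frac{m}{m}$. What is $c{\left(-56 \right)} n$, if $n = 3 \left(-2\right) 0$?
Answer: $0$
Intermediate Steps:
$n = 0$ ($n = \left(-6\right) 0 = 0$)
$c{\left(m \right)} = 1$
$c{\left(-56 \right)} n = 1 \cdot 0 = 0$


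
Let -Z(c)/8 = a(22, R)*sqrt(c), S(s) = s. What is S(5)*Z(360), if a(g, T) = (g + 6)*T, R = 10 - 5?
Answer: -33600*sqrt(10) ≈ -1.0625e+5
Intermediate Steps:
R = 5
a(g, T) = T*(6 + g) (a(g, T) = (6 + g)*T = T*(6 + g))
Z(c) = -1120*sqrt(c) (Z(c) = -8*5*(6 + 22)*sqrt(c) = -8*5*28*sqrt(c) = -1120*sqrt(c))
S(5)*Z(360) = 5*(-6720*sqrt(10)) = -33600*sqrt(10)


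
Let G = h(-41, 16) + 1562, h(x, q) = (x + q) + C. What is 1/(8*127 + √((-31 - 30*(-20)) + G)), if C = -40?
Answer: 508/515095 - √2066/1030190 ≈ 0.00094210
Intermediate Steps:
h(x, q) = -40 + q + x (h(x, q) = (x + q) - 40 = (q + x) - 40 = -40 + q + x)
G = 1497 (G = (-40 + 16 - 41) + 1562 = -65 + 1562 = 1497)
1/(8*127 + √((-31 - 30*(-20)) + G)) = 1/(8*127 + √((-31 - 30*(-20)) + 1497)) = 1/(1016 + √((-31 + 600) + 1497)) = 1/(1016 + √(569 + 1497)) = 1/(1016 + √2066)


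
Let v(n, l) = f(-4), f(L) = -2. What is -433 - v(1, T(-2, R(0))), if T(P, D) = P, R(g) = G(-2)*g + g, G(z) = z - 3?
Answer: -431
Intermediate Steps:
G(z) = -3 + z
R(g) = -4*g (R(g) = (-3 - 2)*g + g = -5*g + g = -4*g)
v(n, l) = -2
-433 - v(1, T(-2, R(0))) = -433 - 1*(-2) = -433 + 2 = -431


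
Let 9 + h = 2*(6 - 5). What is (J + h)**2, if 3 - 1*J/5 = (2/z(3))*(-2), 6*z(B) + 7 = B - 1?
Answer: 256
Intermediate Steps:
h = -7 (h = -9 + 2*(6 - 5) = -9 + 2*1 = -9 + 2 = -7)
z(B) = -4/3 + B/6 (z(B) = -7/6 + (B - 1)/6 = -7/6 + (-1 + B)/6 = -7/6 + (-1/6 + B/6) = -4/3 + B/6)
J = -9 (J = 15 - 5*2/(-4/3 + (1/6)*3)*(-2) = 15 - 5*2/(-4/3 + 1/2)*(-2) = 15 - 5*2/(-5/6)*(-2) = 15 - 5*2*(-6/5)*(-2) = 15 - (-12)*(-2) = 15 - 5*24/5 = 15 - 24 = -9)
(J + h)**2 = (-9 - 7)**2 = (-16)**2 = 256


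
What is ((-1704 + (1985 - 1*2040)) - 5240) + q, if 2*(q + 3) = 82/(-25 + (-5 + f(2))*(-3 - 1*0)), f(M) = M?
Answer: -112073/16 ≈ -7004.6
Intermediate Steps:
q = -89/16 (q = -3 + (82/(-25 + (-5 + 2)*(-3 - 1*0)))/2 = -3 + (82/(-25 - 3*(-3 + 0)))/2 = -3 + (82/(-25 - 3*(-3)))/2 = -3 + (82/(-25 + 9))/2 = -3 + (82/(-16))/2 = -3 + (82*(-1/16))/2 = -3 + (½)*(-41/8) = -3 - 41/16 = -89/16 ≈ -5.5625)
((-1704 + (1985 - 1*2040)) - 5240) + q = ((-1704 + (1985 - 1*2040)) - 5240) - 89/16 = ((-1704 + (1985 - 2040)) - 5240) - 89/16 = ((-1704 - 55) - 5240) - 89/16 = (-1759 - 5240) - 89/16 = -6999 - 89/16 = -112073/16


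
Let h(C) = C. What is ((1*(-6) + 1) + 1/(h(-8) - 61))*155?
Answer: -53630/69 ≈ -777.25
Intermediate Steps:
((1*(-6) + 1) + 1/(h(-8) - 61))*155 = ((1*(-6) + 1) + 1/(-8 - 61))*155 = ((-6 + 1) + 1/(-69))*155 = (-5 - 1/69)*155 = -346/69*155 = -53630/69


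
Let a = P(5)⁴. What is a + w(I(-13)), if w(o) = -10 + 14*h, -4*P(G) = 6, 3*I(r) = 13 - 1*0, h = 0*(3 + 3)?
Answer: -79/16 ≈ -4.9375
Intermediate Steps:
h = 0 (h = 0*6 = 0)
I(r) = 13/3 (I(r) = (13 - 1*0)/3 = (13 + 0)/3 = (⅓)*13 = 13/3)
P(G) = -3/2 (P(G) = -¼*6 = -3/2)
a = 81/16 (a = (-3/2)⁴ = 81/16 ≈ 5.0625)
w(o) = -10 (w(o) = -10 + 14*0 = -10 + 0 = -10)
a + w(I(-13)) = 81/16 - 10 = -79/16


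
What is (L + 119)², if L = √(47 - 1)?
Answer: (119 + √46)² ≈ 15821.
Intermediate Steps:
L = √46 ≈ 6.7823
(L + 119)² = (√46 + 119)² = (119 + √46)²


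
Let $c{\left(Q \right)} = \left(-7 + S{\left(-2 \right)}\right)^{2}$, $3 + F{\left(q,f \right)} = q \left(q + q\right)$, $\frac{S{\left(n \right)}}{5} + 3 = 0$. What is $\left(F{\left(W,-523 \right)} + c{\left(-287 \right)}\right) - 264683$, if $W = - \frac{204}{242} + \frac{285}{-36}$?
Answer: $- \frac{278347293743}{1054152} \approx -2.6405 \cdot 10^{5}$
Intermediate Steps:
$S{\left(n \right)} = -15$ ($S{\left(n \right)} = -15 + 5 \cdot 0 = -15 + 0 = -15$)
$W = - \frac{12719}{1452}$ ($W = \left(-204\right) \frac{1}{242} + 285 \left(- \frac{1}{36}\right) = - \frac{102}{121} - \frac{95}{12} = - \frac{12719}{1452} \approx -8.7596$)
$F{\left(q,f \right)} = -3 + 2 q^{2}$ ($F{\left(q,f \right)} = -3 + q \left(q + q\right) = -3 + q 2 q = -3 + 2 q^{2}$)
$c{\left(Q \right)} = 484$ ($c{\left(Q \right)} = \left(-7 - 15\right)^{2} = \left(-22\right)^{2} = 484$)
$\left(F{\left(W,-523 \right)} + c{\left(-287 \right)}\right) - 264683 = \left(\left(-3 + 2 \left(- \frac{12719}{1452}\right)^{2}\right) + 484\right) - 264683 = \left(\left(-3 + 2 \cdot \frac{161772961}{2108304}\right) + 484\right) - 264683 = \left(\left(-3 + \frac{161772961}{1054152}\right) + 484\right) - 264683 = \left(\frac{158610505}{1054152} + 484\right) - 264683 = \frac{668820073}{1054152} - 264683 = - \frac{278347293743}{1054152}$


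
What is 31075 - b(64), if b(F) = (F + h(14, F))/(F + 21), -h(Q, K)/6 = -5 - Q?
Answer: 2641197/85 ≈ 31073.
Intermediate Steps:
h(Q, K) = 30 + 6*Q (h(Q, K) = -6*(-5 - Q) = 30 + 6*Q)
b(F) = (114 + F)/(21 + F) (b(F) = (F + (30 + 6*14))/(F + 21) = (F + (30 + 84))/(21 + F) = (F + 114)/(21 + F) = (114 + F)/(21 + F))
31075 - b(64) = 31075 - (114 + 64)/(21 + 64) = 31075 - 178/85 = 2641197/85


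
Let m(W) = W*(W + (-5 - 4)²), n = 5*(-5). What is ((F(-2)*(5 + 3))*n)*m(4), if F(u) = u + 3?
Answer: -68000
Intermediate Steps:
F(u) = 3 + u
n = -25
m(W) = W*(81 + W) (m(W) = W*(W + (-9)²) = W*(W + 81) = W*(81 + W))
((F(-2)*(5 + 3))*n)*m(4) = (((3 - 2)*(5 + 3))*(-25))*(4*(81 + 4)) = ((1*8)*(-25))*(4*85) = (8*(-25))*340 = -200*340 = -68000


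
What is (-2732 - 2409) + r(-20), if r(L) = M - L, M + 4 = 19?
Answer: -5106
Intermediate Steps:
M = 15 (M = -4 + 19 = 15)
r(L) = 15 - L
(-2732 - 2409) + r(-20) = (-2732 - 2409) + (15 - 1*(-20)) = -5141 + (15 + 20) = -5141 + 35 = -5106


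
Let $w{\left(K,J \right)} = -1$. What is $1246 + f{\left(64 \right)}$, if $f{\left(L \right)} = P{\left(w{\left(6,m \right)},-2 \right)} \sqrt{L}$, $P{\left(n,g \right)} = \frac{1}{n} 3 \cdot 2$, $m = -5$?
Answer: $1198$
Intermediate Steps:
$P{\left(n,g \right)} = \frac{6}{n}$ ($P{\left(n,g \right)} = \frac{3}{n} 2 = \frac{6}{n}$)
$f{\left(L \right)} = - 6 \sqrt{L}$ ($f{\left(L \right)} = \frac{6}{-1} \sqrt{L} = 6 \left(-1\right) \sqrt{L} = - 6 \sqrt{L}$)
$1246 + f{\left(64 \right)} = 1246 - 6 \sqrt{64} = 1246 - 48 = 1198$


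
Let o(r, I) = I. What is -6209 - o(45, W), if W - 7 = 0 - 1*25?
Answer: -6191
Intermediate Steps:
W = -18 (W = 7 + (0 - 1*25) = 7 + (0 - 25) = 7 - 25 = -18)
-6209 - o(45, W) = -6209 - 1*(-18) = -6209 + 18 = -6191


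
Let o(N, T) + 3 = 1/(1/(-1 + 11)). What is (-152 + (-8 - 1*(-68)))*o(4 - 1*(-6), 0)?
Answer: -644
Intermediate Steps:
o(N, T) = 7 (o(N, T) = -3 + 1/(1/(-1 + 11)) = -3 + 1/(1/10) = -3 + 1/(⅒) = -3 + 10 = 7)
(-152 + (-8 - 1*(-68)))*o(4 - 1*(-6), 0) = (-152 + (-8 - 1*(-68)))*7 = (-152 + (-8 + 68))*7 = (-152 + 60)*7 = -92*7 = -644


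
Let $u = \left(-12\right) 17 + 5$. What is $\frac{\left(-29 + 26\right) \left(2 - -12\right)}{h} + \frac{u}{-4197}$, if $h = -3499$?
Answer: $\frac{872575}{14685303} \approx 0.059418$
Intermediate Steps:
$u = -199$ ($u = -204 + 5 = -199$)
$\frac{\left(-29 + 26\right) \left(2 - -12\right)}{h} + \frac{u}{-4197} = \frac{\left(-29 + 26\right) \left(2 - -12\right)}{-3499} - \frac{199}{-4197} = - 3 \left(2 + 12\right) \left(- \frac{1}{3499}\right) - - \frac{199}{4197} = \left(-3\right) 14 \left(- \frac{1}{3499}\right) + \frac{199}{4197} = \left(-42\right) \left(- \frac{1}{3499}\right) + \frac{199}{4197} = \frac{42}{3499} + \frac{199}{4197} = \frac{872575}{14685303}$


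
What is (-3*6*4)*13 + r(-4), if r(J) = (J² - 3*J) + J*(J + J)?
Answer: -876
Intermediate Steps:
r(J) = -3*J + 3*J² (r(J) = (J² - 3*J) + J*(2*J) = (J² - 3*J) + 2*J² = -3*J + 3*J²)
(-3*6*4)*13 + r(-4) = (-3*6*4)*13 + 3*(-4)*(-1 - 4) = -18*4*13 + 3*(-4)*(-5) = -72*13 + 60 = -936 + 60 = -876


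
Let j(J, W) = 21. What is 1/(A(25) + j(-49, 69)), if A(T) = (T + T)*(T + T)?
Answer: 1/2521 ≈ 0.00039667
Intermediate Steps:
A(T) = 4*T**2 (A(T) = (2*T)*(2*T) = 4*T**2)
1/(A(25) + j(-49, 69)) = 1/(4*25**2 + 21) = 1/(4*625 + 21) = 1/(2500 + 21) = 1/2521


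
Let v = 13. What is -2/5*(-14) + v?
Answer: 93/5 ≈ 18.600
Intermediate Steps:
-2/5*(-14) + v = -2/5*(-14) + 13 = -2*⅕*(-14) + 13 = -⅖*(-14) + 13 = 28/5 + 13 = 93/5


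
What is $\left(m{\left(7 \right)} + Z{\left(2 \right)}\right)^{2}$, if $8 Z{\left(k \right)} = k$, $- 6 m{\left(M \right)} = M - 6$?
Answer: $\frac{1}{144} \approx 0.0069444$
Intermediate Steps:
$m{\left(M \right)} = 1 - \frac{M}{6}$ ($m{\left(M \right)} = - \frac{M - 6}{6} = - \frac{-6 + M}{6} = 1 - \frac{M}{6}$)
$Z{\left(k \right)} = \frac{k}{8}$
$\left(m{\left(7 \right)} + Z{\left(2 \right)}\right)^{2} = \left(\left(1 - \frac{7}{6}\right) + \frac{1}{8} \cdot 2\right)^{2} = \left(\left(1 - \frac{7}{6}\right) + \frac{1}{4}\right)^{2} = \left(- \frac{1}{6} + \frac{1}{4}\right)^{2} = \left(\frac{1}{12}\right)^{2} = \frac{1}{144}$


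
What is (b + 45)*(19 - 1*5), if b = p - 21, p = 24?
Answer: 672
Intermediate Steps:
b = 3 (b = 24 - 21 = 3)
(b + 45)*(19 - 1*5) = (3 + 45)*(19 - 1*5) = 48*(19 - 5) = 48*14 = 672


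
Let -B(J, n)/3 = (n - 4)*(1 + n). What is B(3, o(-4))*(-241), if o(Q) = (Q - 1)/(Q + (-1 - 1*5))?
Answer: -15183/4 ≈ -3795.8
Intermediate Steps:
o(Q) = (-1 + Q)/(-6 + Q) (o(Q) = (-1 + Q)/(Q + (-1 - 5)) = (-1 + Q)/(Q - 6) = (-1 + Q)/(-6 + Q))
B(J, n) = -3*(1 + n)*(-4 + n) (B(J, n) = -3*(n - 4)*(1 + n) = -3*(-4 + n)*(1 + n) = -3*(1 + n)*(-4 + n))
B(3, o(-4))*(-241) = (12 - 3*(-1 - 4)²/(-6 - 4)² + 9*((-1 - 4)/(-6 - 4)))*(-241) = (12 - 3*(-5/(-10))² + 9*(-5/(-10)))*(-241) = (12 - 3*(-⅒*(-5))² + 9*(-⅒*(-5)))*(-241) = (12 - 3*(½)² + 9*(½))*(-241) = (12 - 3*¼ + 9/2)*(-241) = (12 - ¾ + 9/2)*(-241) = (63/4)*(-241) = -15183/4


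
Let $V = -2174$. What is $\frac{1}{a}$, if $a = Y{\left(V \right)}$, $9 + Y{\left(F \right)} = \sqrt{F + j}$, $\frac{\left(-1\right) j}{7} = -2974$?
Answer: $\frac{9}{18563} + \frac{2 \sqrt{4661}}{18563} \approx 0.0078405$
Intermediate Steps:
$j = 20818$ ($j = \left(-7\right) \left(-2974\right) = 20818$)
$Y{\left(F \right)} = -9 + \sqrt{20818 + F}$ ($Y{\left(F \right)} = -9 + \sqrt{F + 20818} = -9 + \sqrt{20818 + F}$)
$a = -9 + 2 \sqrt{4661}$ ($a = -9 + \sqrt{20818 - 2174} = -9 + \sqrt{18644} = -9 + 2 \sqrt{4661} \approx 127.54$)
$\frac{1}{a} = \frac{1}{-9 + 2 \sqrt{4661}}$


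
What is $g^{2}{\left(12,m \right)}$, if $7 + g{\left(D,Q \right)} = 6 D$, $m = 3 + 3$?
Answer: $4225$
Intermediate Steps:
$m = 6$
$g{\left(D,Q \right)} = -7 + 6 D$
$g^{2}{\left(12,m \right)} = \left(-7 + 6 \cdot 12\right)^{2} = \left(-7 + 72\right)^{2} = 65^{2} = 4225$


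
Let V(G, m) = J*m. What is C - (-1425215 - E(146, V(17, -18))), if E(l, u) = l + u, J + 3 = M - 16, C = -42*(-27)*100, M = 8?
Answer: 1538959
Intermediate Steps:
C = 113400 (C = 1134*100 = 113400)
J = -11 (J = -3 + (8 - 16) = -3 - 8 = -11)
V(G, m) = -11*m
C - (-1425215 - E(146, V(17, -18))) = 113400 - (-1425215 - (146 - 11*(-18))) = 113400 - (-1425215 - (146 + 198)) = 113400 - (-1425215 - 1*344) = 113400 - (-1425215 - 344) = 113400 - 1*(-1425559) = 113400 + 1425559 = 1538959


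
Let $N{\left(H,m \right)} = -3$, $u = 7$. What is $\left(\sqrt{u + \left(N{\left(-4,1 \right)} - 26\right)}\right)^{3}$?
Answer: $- 22 i \sqrt{22} \approx - 103.19 i$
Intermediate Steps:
$\left(\sqrt{u + \left(N{\left(-4,1 \right)} - 26\right)}\right)^{3} = \left(\sqrt{7 - 29}\right)^{3} = \left(\sqrt{-22}\right)^{3} = \left(i \sqrt{22}\right)^{3} = - 22 i \sqrt{22}$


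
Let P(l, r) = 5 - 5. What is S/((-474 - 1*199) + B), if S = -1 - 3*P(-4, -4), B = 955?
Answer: -1/282 ≈ -0.0035461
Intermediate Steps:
P(l, r) = 0
S = -1 (S = -1 - 3*0 = -1 + 0 = -1)
S/((-474 - 1*199) + B) = -1/((-474 - 1*199) + 955) = -1/((-474 - 199) + 955) = -1/(-673 + 955) = -1/282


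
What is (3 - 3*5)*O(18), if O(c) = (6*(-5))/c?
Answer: 20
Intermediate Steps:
O(c) = -30/c
(3 - 3*5)*O(18) = (3 - 3*5)*(-30/18) = (3 - 15)*(-30*1/18) = -12*(-5/3) = 20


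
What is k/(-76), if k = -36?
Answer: 9/19 ≈ 0.47368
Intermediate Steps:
k/(-76) = -36/(-76) = -36*(-1/76) = 9/19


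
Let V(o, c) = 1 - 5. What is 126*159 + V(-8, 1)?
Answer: 20030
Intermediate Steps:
V(o, c) = -4
126*159 + V(-8, 1) = 126*159 - 4 = 20034 - 4 = 20030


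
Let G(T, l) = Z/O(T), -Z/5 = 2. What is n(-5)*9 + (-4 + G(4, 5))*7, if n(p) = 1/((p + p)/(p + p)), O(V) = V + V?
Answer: -111/4 ≈ -27.750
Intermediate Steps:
O(V) = 2*V
Z = -10 (Z = -5*2 = -10)
n(p) = 1 (n(p) = 1/((2*p)/((2*p))) = 1/((2*p)*(1/(2*p))) = 1/1 = 1)
G(T, l) = -5/T (G(T, l) = -10*1/(2*T) = -5/T)
n(-5)*9 + (-4 + G(4, 5))*7 = 1*9 + (-4 - 5/4)*7 = 9 + (-4 - 5*¼)*7 = 9 + (-4 - 5/4)*7 = 9 - 21/4*7 = 9 - 147/4 = -111/4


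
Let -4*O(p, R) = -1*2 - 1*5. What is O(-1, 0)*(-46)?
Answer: -161/2 ≈ -80.500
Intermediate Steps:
O(p, R) = 7/4 (O(p, R) = -(-1*2 - 1*5)/4 = -(-2 - 5)/4 = -¼*(-7) = 7/4)
O(-1, 0)*(-46) = (7/4)*(-46) = -161/2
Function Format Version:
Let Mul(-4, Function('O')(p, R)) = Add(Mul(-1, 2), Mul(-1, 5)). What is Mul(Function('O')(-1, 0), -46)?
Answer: Rational(-161, 2) ≈ -80.500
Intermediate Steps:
Function('O')(p, R) = Rational(7, 4) (Function('O')(p, R) = Mul(Rational(-1, 4), Add(Mul(-1, 2), Mul(-1, 5))) = Mul(Rational(-1, 4), Add(-2, -5)) = Mul(Rational(-1, 4), -7) = Rational(7, 4))
Mul(Function('O')(-1, 0), -46) = Mul(Rational(7, 4), -46) = Rational(-161, 2)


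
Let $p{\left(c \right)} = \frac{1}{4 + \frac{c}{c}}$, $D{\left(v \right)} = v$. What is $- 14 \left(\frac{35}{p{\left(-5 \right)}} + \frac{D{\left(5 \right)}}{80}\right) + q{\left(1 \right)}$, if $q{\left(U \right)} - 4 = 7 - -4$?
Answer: $- \frac{19487}{8} \approx -2435.9$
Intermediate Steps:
$p{\left(c \right)} = \frac{1}{5}$ ($p{\left(c \right)} = \frac{1}{4 + 1} = \frac{1}{5}$)
$q{\left(U \right)} = 15$ ($q{\left(U \right)} = 4 + \left(7 - -4\right) = 4 + \left(7 + 4\right) = 4 + 11 = 15$)
$- 14 \left(\frac{35}{p{\left(-5 \right)}} + \frac{D{\left(5 \right)}}{80}\right) + q{\left(1 \right)} = - 14 \left(35 \frac{1}{\frac{1}{5}} + \frac{5}{80}\right) + 15 = - 14 \left(35 \cdot 5 + 5 \cdot \frac{1}{80}\right) + 15 = - 14 \left(175 + \frac{1}{16}\right) + 15 = \left(-14\right) \frac{2801}{16} + 15 = - \frac{19607}{8} + 15 = - \frac{19487}{8}$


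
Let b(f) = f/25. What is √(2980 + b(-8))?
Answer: 2*√18623/5 ≈ 54.586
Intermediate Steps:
b(f) = f/25 (b(f) = f*(1/25) = f/25)
√(2980 + b(-8)) = √(2980 + (1/25)*(-8)) = √(2980 - 8/25) = √(74492/25) = 2*√18623/5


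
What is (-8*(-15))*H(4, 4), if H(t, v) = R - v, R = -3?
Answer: -840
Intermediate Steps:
H(t, v) = -3 - v
(-8*(-15))*H(4, 4) = (-8*(-15))*(-3 - 1*4) = 120*(-3 - 4) = 120*(-7) = -840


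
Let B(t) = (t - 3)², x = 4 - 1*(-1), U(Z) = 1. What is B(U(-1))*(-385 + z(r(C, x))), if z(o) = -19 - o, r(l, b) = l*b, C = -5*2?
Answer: -1416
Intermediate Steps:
C = -10
x = 5 (x = 4 + 1 = 5)
r(l, b) = b*l
B(t) = (-3 + t)²
B(U(-1))*(-385 + z(r(C, x))) = (-3 + 1)²*(-385 + (-19 - 5*(-10))) = (-2)²*(-385 + (-19 - 1*(-50))) = 4*(-385 + (-19 + 50)) = 4*(-385 + 31) = 4*(-354) = -1416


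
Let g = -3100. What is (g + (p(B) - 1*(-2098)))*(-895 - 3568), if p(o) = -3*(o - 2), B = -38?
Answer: 3936366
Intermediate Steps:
p(o) = 6 - 3*o (p(o) = -3*(-2 + o) = 6 - 3*o)
(g + (p(B) - 1*(-2098)))*(-895 - 3568) = (-3100 + ((6 - 3*(-38)) - 1*(-2098)))*(-895 - 3568) = (-3100 + ((6 + 114) + 2098))*(-4463) = (-3100 + (120 + 2098))*(-4463) = (-3100 + 2218)*(-4463) = -882*(-4463) = 3936366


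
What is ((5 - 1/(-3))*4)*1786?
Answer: 114304/3 ≈ 38101.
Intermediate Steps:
((5 - 1/(-3))*4)*1786 = ((5 - 1*(-⅓))*4)*1786 = ((5 + ⅓)*4)*1786 = ((16/3)*4)*1786 = (64/3)*1786 = 114304/3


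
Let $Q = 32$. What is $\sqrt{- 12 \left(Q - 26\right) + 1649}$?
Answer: $\sqrt{1577} \approx 39.711$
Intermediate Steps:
$\sqrt{- 12 \left(Q - 26\right) + 1649} = \sqrt{- 12 \left(32 - 26\right) + 1649} = \sqrt{\left(-12\right) 6 + 1649} = \sqrt{-72 + 1649} = \sqrt{1577}$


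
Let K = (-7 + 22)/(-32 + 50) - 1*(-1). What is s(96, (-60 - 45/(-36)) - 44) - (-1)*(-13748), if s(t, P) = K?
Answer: -82477/6 ≈ -13746.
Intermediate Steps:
K = 11/6 (K = 15/18 + 1 = 15*(1/18) + 1 = 5/6 + 1 = 11/6 ≈ 1.8333)
s(t, P) = 11/6
s(96, (-60 - 45/(-36)) - 44) - (-1)*(-13748) = 11/6 - (-1)*(-13748) = 11/6 - 1*13748 = 11/6 - 13748 = -82477/6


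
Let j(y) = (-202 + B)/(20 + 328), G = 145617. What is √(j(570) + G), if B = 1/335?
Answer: √494764418056695/58290 ≈ 381.60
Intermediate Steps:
B = 1/335 ≈ 0.0029851
j(y) = -67669/116580 (j(y) = (-202 + 1/335)/(20 + 328) = -67669/335/348 = -67669/335*1/348 = -67669/116580)
√(j(570) + G) = √(-67669/116580 + 145617) = √(16975962191/116580) = √494764418056695/58290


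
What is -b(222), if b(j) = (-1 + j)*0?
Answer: 0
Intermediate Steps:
b(j) = 0
-b(222) = -1*0 = 0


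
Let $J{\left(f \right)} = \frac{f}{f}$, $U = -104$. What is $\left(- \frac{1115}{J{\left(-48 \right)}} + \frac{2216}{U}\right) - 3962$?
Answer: $- \frac{66278}{13} \approx -5098.3$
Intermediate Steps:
$J{\left(f \right)} = 1$
$\left(- \frac{1115}{J{\left(-48 \right)}} + \frac{2216}{U}\right) - 3962 = \left(- \frac{1115}{1} + \frac{2216}{-104}\right) - 3962 = \left(\left(-1115\right) 1 + 2216 \left(- \frac{1}{104}\right)\right) - 3962 = \left(-1115 - \frac{277}{13}\right) - 3962 = - \frac{14772}{13} - 3962 = - \frac{66278}{13}$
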